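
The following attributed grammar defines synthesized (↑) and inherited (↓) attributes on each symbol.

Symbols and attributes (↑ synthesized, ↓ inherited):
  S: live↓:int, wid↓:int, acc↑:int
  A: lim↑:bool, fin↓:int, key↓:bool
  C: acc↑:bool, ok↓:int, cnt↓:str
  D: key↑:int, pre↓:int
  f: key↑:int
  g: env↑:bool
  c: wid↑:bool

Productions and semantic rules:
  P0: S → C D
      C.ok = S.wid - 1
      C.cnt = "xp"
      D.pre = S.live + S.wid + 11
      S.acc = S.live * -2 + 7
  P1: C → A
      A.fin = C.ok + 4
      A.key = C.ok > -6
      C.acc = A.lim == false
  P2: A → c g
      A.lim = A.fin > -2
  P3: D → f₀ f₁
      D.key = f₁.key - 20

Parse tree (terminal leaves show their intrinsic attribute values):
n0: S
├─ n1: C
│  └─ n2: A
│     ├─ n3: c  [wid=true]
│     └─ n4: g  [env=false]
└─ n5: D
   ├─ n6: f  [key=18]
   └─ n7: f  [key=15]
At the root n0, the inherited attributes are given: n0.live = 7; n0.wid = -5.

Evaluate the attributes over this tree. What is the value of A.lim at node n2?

false

1. n0.live = 7  [given at root]
2. n0.wid = -5  [given at root]
3. n1.ok = -6  [S.wid - 1]
4. n1.cnt = "xp"  ["xp"]
5. n2.fin = -2  [C.ok + 4]
6. n2.key = false  [C.ok > -6]
7. n3.wid = true  [terminal]
8. n4.env = false  [terminal]
9. n2.lim = false  [A.fin > -2]
10. n1.acc = true  [A.lim == false]
11. n5.pre = 13  [S.live + S.wid + 11]
12. n6.key = 18  [terminal]
13. n7.key = 15  [terminal]
14. n5.key = -5  [f₁.key - 20]
15. n0.acc = -7  [S.live * -2 + 7]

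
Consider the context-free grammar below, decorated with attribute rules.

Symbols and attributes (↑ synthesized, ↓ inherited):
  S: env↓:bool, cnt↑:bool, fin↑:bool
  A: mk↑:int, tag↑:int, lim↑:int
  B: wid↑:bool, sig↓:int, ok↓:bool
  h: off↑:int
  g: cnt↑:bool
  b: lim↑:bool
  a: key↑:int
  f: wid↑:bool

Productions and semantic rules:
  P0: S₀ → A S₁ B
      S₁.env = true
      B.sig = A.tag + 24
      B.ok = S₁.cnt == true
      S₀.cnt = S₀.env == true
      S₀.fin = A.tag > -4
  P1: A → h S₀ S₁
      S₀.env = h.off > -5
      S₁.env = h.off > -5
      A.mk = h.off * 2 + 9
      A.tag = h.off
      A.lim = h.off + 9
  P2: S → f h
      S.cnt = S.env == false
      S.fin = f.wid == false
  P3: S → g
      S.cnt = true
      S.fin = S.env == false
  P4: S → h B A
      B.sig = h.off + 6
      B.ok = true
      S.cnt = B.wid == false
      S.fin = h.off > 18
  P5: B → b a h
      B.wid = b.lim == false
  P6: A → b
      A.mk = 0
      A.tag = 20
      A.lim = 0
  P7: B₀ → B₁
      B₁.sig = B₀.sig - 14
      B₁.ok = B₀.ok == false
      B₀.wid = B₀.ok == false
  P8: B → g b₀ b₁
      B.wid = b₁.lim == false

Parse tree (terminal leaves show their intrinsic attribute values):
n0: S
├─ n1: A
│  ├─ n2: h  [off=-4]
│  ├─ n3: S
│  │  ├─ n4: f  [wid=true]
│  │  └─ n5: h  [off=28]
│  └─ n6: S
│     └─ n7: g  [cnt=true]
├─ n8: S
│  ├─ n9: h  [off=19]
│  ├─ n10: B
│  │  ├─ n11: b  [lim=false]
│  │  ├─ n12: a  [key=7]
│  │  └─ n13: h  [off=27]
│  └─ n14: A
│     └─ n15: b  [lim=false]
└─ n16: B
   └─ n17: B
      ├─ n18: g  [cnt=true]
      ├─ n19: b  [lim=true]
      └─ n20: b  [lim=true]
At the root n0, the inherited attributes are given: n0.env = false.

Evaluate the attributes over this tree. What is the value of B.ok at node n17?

true

1. n0.env = false  [given at root]
2. n2.off = -4  [terminal]
3. n3.env = true  [h.off > -5]
4. n4.wid = true  [terminal]
5. n5.off = 28  [terminal]
6. n3.cnt = false  [S.env == false]
7. n3.fin = false  [f.wid == false]
8. n6.env = true  [h.off > -5]
9. n7.cnt = true  [terminal]
10. n6.cnt = true  [true]
11. n6.fin = false  [S.env == false]
12. n1.mk = 1  [h.off * 2 + 9]
13. n1.tag = -4  [h.off]
14. n1.lim = 5  [h.off + 9]
15. n8.env = true  [true]
16. n9.off = 19  [terminal]
17. n10.sig = 25  [h.off + 6]
18. n10.ok = true  [true]
19. n11.lim = false  [terminal]
20. n12.key = 7  [terminal]
21. n13.off = 27  [terminal]
22. n10.wid = true  [b.lim == false]
23. n15.lim = false  [terminal]
24. n14.mk = 0  [0]
25. n14.tag = 20  [20]
26. n14.lim = 0  [0]
27. n8.cnt = false  [B.wid == false]
28. n8.fin = true  [h.off > 18]
29. n16.sig = 20  [A.tag + 24]
30. n16.ok = false  [S₁.cnt == true]
31. n17.sig = 6  [B₀.sig - 14]
32. n17.ok = true  [B₀.ok == false]
33. n18.cnt = true  [terminal]
34. n19.lim = true  [terminal]
35. n20.lim = true  [terminal]
36. n17.wid = false  [b₁.lim == false]
37. n16.wid = true  [B₀.ok == false]
38. n0.cnt = false  [S₀.env == true]
39. n0.fin = false  [A.tag > -4]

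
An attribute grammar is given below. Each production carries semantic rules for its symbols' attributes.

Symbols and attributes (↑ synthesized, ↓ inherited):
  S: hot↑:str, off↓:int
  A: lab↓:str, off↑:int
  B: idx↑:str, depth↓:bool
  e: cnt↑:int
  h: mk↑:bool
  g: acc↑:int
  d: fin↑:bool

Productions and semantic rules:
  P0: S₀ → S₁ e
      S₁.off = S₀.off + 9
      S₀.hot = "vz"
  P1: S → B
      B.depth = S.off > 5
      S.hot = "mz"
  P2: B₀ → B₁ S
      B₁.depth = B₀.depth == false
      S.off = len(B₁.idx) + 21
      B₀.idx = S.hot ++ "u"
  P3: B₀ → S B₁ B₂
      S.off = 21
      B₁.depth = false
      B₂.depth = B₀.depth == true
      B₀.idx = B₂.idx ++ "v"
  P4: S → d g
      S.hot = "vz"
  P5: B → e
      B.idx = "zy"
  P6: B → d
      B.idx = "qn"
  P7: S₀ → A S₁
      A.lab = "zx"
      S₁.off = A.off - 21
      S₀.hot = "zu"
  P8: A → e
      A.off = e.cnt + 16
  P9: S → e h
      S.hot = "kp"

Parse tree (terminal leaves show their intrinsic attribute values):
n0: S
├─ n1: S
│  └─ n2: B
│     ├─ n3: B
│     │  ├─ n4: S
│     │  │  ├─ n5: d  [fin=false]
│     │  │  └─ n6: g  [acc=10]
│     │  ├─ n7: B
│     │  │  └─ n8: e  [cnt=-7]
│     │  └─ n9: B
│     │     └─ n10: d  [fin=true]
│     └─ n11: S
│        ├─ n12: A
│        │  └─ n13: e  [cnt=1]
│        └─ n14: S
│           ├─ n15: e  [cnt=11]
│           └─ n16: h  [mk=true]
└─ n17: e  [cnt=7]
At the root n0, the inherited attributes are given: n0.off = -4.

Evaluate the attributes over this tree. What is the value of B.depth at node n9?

true

1. n0.off = -4  [given at root]
2. n1.off = 5  [S₀.off + 9]
3. n2.depth = false  [S.off > 5]
4. n3.depth = true  [B₀.depth == false]
5. n4.off = 21  [21]
6. n5.fin = false  [terminal]
7. n6.acc = 10  [terminal]
8. n4.hot = "vz"  ["vz"]
9. n7.depth = false  [false]
10. n8.cnt = -7  [terminal]
11. n7.idx = "zy"  ["zy"]
12. n9.depth = true  [B₀.depth == true]
13. n10.fin = true  [terminal]
14. n9.idx = "qn"  ["qn"]
15. n3.idx = "qnv"  [B₂.idx ++ "v"]
16. n11.off = 24  [len(B₁.idx) + 21]
17. n12.lab = "zx"  ["zx"]
18. n13.cnt = 1  [terminal]
19. n12.off = 17  [e.cnt + 16]
20. n14.off = -4  [A.off - 21]
21. n15.cnt = 11  [terminal]
22. n16.mk = true  [terminal]
23. n14.hot = "kp"  ["kp"]
24. n11.hot = "zu"  ["zu"]
25. n2.idx = "zuu"  [S.hot ++ "u"]
26. n1.hot = "mz"  ["mz"]
27. n17.cnt = 7  [terminal]
28. n0.hot = "vz"  ["vz"]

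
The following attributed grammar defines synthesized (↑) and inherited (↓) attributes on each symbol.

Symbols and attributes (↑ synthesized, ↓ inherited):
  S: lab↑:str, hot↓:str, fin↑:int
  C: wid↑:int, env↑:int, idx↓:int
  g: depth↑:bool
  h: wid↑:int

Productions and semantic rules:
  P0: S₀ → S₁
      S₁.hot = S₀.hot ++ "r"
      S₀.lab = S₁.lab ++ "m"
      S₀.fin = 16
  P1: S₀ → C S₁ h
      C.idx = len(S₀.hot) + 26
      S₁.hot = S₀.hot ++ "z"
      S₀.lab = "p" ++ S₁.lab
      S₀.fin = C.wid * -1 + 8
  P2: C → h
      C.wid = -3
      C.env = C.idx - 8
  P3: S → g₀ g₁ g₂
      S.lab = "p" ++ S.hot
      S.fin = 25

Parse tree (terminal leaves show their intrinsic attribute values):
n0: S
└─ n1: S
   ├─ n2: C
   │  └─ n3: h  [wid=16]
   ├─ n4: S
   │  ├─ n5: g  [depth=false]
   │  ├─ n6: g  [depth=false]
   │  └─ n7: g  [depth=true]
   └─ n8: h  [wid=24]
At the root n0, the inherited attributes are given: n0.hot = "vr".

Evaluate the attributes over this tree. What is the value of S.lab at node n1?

1. n0.hot = "vr"  [given at root]
2. n1.hot = "vrr"  [S₀.hot ++ "r"]
3. n2.idx = 29  [len(S₀.hot) + 26]
4. n3.wid = 16  [terminal]
5. n2.wid = -3  [-3]
6. n2.env = 21  [C.idx - 8]
7. n4.hot = "vrrz"  [S₀.hot ++ "z"]
8. n5.depth = false  [terminal]
9. n6.depth = false  [terminal]
10. n7.depth = true  [terminal]
11. n4.lab = "pvrrz"  ["p" ++ S.hot]
12. n4.fin = 25  [25]
13. n8.wid = 24  [terminal]
14. n1.lab = "ppvrrz"  ["p" ++ S₁.lab]
15. n1.fin = 11  [C.wid * -1 + 8]
16. n0.lab = "ppvrrzm"  [S₁.lab ++ "m"]
17. n0.fin = 16  [16]

"ppvrrz"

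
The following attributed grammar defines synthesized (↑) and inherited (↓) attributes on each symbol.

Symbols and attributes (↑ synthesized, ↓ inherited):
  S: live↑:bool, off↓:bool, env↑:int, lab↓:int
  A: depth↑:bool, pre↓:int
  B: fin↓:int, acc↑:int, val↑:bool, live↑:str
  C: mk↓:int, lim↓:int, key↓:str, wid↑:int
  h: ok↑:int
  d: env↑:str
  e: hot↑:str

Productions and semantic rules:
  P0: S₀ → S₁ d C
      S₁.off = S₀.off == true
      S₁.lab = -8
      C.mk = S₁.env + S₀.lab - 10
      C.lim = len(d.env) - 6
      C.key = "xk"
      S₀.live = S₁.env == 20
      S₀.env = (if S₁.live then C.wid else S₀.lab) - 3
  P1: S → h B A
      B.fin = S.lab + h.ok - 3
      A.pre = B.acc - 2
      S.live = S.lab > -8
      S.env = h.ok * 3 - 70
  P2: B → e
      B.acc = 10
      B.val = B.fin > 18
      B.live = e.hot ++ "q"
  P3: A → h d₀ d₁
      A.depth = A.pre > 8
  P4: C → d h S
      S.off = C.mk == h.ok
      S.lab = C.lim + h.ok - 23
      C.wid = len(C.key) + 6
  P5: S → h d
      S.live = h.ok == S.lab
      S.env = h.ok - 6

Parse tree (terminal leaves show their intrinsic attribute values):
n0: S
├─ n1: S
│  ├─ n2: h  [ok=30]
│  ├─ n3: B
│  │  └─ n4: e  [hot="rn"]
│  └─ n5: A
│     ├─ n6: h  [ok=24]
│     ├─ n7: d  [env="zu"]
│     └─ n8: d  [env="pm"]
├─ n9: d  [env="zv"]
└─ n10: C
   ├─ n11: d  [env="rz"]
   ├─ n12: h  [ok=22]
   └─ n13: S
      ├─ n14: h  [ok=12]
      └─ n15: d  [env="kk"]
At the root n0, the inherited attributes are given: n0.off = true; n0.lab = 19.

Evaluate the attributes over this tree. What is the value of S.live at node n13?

false

1. n0.off = true  [given at root]
2. n0.lab = 19  [given at root]
3. n1.off = true  [S₀.off == true]
4. n1.lab = -8  [-8]
5. n2.ok = 30  [terminal]
6. n3.fin = 19  [S.lab + h.ok - 3]
7. n4.hot = "rn"  [terminal]
8. n3.acc = 10  [10]
9. n3.val = true  [B.fin > 18]
10. n3.live = "rnq"  [e.hot ++ "q"]
11. n5.pre = 8  [B.acc - 2]
12. n6.ok = 24  [terminal]
13. n7.env = "zu"  [terminal]
14. n8.env = "pm"  [terminal]
15. n5.depth = false  [A.pre > 8]
16. n1.live = false  [S.lab > -8]
17. n1.env = 20  [h.ok * 3 - 70]
18. n9.env = "zv"  [terminal]
19. n10.mk = 29  [S₁.env + S₀.lab - 10]
20. n10.lim = -4  [len(d.env) - 6]
21. n10.key = "xk"  ["xk"]
22. n11.env = "rz"  [terminal]
23. n12.ok = 22  [terminal]
24. n13.off = false  [C.mk == h.ok]
25. n13.lab = -5  [C.lim + h.ok - 23]
26. n14.ok = 12  [terminal]
27. n15.env = "kk"  [terminal]
28. n13.live = false  [h.ok == S.lab]
29. n13.env = 6  [h.ok - 6]
30. n10.wid = 8  [len(C.key) + 6]
31. n0.live = true  [S₁.env == 20]
32. n0.env = 16  [(if S₁.live then C.wid else S₀.lab) - 3]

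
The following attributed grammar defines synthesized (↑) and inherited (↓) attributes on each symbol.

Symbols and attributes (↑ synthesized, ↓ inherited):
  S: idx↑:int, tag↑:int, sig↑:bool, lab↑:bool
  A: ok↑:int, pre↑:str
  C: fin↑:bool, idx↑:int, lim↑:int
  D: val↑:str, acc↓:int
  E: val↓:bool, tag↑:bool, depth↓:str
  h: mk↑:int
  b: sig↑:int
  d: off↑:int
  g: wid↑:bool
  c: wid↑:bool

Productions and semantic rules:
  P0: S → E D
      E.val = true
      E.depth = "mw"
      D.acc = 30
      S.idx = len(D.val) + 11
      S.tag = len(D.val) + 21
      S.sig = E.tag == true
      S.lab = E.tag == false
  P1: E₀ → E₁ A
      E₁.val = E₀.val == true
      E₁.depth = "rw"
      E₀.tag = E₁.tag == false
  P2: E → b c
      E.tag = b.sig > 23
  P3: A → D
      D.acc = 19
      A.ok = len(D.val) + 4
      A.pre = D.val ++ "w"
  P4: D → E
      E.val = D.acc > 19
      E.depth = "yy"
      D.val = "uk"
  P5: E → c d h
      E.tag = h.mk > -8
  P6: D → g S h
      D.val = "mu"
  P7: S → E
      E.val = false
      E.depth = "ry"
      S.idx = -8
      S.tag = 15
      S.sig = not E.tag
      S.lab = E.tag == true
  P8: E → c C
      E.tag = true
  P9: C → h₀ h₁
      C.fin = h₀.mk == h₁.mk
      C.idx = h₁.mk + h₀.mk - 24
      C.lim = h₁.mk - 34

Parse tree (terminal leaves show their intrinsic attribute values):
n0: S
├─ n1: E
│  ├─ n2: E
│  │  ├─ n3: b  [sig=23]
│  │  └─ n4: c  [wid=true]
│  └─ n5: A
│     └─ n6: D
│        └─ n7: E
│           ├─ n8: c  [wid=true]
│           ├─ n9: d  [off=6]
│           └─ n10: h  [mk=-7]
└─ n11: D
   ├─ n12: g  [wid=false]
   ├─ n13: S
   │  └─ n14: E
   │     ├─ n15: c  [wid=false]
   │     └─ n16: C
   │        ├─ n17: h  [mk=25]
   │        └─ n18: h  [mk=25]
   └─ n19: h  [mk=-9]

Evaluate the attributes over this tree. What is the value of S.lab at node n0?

1. n1.val = true  [true]
2. n1.depth = "mw"  ["mw"]
3. n2.val = true  [E₀.val == true]
4. n2.depth = "rw"  ["rw"]
5. n3.sig = 23  [terminal]
6. n4.wid = true  [terminal]
7. n2.tag = false  [b.sig > 23]
8. n6.acc = 19  [19]
9. n7.val = false  [D.acc > 19]
10. n7.depth = "yy"  ["yy"]
11. n8.wid = true  [terminal]
12. n9.off = 6  [terminal]
13. n10.mk = -7  [terminal]
14. n7.tag = true  [h.mk > -8]
15. n6.val = "uk"  ["uk"]
16. n5.ok = 6  [len(D.val) + 4]
17. n5.pre = "ukw"  [D.val ++ "w"]
18. n1.tag = true  [E₁.tag == false]
19. n11.acc = 30  [30]
20. n12.wid = false  [terminal]
21. n14.val = false  [false]
22. n14.depth = "ry"  ["ry"]
23. n15.wid = false  [terminal]
24. n17.mk = 25  [terminal]
25. n18.mk = 25  [terminal]
26. n16.fin = true  [h₀.mk == h₁.mk]
27. n16.idx = 26  [h₁.mk + h₀.mk - 24]
28. n16.lim = -9  [h₁.mk - 34]
29. n14.tag = true  [true]
30. n13.idx = -8  [-8]
31. n13.tag = 15  [15]
32. n13.sig = false  [not E.tag]
33. n13.lab = true  [E.tag == true]
34. n19.mk = -9  [terminal]
35. n11.val = "mu"  ["mu"]
36. n0.idx = 13  [len(D.val) + 11]
37. n0.tag = 23  [len(D.val) + 21]
38. n0.sig = true  [E.tag == true]
39. n0.lab = false  [E.tag == false]

false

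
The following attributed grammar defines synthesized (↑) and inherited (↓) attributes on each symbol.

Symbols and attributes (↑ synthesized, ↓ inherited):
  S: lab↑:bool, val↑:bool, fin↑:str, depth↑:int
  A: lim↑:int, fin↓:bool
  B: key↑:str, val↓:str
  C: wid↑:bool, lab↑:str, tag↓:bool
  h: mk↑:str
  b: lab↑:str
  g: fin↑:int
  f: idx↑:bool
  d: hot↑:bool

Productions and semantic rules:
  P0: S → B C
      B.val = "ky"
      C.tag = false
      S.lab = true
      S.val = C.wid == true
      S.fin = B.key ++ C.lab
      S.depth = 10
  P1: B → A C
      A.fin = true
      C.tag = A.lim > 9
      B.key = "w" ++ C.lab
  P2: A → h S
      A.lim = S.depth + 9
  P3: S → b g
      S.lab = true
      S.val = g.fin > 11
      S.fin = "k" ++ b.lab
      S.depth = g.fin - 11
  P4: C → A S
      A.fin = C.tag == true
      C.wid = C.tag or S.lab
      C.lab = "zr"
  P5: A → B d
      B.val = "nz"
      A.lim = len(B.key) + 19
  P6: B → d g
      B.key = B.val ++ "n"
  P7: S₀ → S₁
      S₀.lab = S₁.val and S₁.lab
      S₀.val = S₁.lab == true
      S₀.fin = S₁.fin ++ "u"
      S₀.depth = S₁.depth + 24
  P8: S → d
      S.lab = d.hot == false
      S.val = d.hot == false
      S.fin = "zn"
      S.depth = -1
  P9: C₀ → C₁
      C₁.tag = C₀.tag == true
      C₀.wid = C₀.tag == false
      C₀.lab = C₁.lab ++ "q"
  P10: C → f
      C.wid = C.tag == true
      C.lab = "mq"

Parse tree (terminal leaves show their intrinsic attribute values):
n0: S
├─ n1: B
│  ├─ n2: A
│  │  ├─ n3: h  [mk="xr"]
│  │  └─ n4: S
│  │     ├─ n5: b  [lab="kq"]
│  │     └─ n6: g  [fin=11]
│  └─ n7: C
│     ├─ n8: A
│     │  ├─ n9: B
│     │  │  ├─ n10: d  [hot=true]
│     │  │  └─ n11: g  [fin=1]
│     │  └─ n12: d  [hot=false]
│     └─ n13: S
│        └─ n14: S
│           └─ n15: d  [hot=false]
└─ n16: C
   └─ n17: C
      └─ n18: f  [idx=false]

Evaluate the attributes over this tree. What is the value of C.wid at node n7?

true

1. n1.val = "ky"  ["ky"]
2. n2.fin = true  [true]
3. n3.mk = "xr"  [terminal]
4. n5.lab = "kq"  [terminal]
5. n6.fin = 11  [terminal]
6. n4.lab = true  [true]
7. n4.val = false  [g.fin > 11]
8. n4.fin = "kkq"  ["k" ++ b.lab]
9. n4.depth = 0  [g.fin - 11]
10. n2.lim = 9  [S.depth + 9]
11. n7.tag = false  [A.lim > 9]
12. n8.fin = false  [C.tag == true]
13. n9.val = "nz"  ["nz"]
14. n10.hot = true  [terminal]
15. n11.fin = 1  [terminal]
16. n9.key = "nzn"  [B.val ++ "n"]
17. n12.hot = false  [terminal]
18. n8.lim = 22  [len(B.key) + 19]
19. n15.hot = false  [terminal]
20. n14.lab = true  [d.hot == false]
21. n14.val = true  [d.hot == false]
22. n14.fin = "zn"  ["zn"]
23. n14.depth = -1  [-1]
24. n13.lab = true  [S₁.val and S₁.lab]
25. n13.val = true  [S₁.lab == true]
26. n13.fin = "znu"  [S₁.fin ++ "u"]
27. n13.depth = 23  [S₁.depth + 24]
28. n7.wid = true  [C.tag or S.lab]
29. n7.lab = "zr"  ["zr"]
30. n1.key = "wzr"  ["w" ++ C.lab]
31. n16.tag = false  [false]
32. n17.tag = false  [C₀.tag == true]
33. n18.idx = false  [terminal]
34. n17.wid = false  [C.tag == true]
35. n17.lab = "mq"  ["mq"]
36. n16.wid = true  [C₀.tag == false]
37. n16.lab = "mqq"  [C₁.lab ++ "q"]
38. n0.lab = true  [true]
39. n0.val = true  [C.wid == true]
40. n0.fin = "wzrmqq"  [B.key ++ C.lab]
41. n0.depth = 10  [10]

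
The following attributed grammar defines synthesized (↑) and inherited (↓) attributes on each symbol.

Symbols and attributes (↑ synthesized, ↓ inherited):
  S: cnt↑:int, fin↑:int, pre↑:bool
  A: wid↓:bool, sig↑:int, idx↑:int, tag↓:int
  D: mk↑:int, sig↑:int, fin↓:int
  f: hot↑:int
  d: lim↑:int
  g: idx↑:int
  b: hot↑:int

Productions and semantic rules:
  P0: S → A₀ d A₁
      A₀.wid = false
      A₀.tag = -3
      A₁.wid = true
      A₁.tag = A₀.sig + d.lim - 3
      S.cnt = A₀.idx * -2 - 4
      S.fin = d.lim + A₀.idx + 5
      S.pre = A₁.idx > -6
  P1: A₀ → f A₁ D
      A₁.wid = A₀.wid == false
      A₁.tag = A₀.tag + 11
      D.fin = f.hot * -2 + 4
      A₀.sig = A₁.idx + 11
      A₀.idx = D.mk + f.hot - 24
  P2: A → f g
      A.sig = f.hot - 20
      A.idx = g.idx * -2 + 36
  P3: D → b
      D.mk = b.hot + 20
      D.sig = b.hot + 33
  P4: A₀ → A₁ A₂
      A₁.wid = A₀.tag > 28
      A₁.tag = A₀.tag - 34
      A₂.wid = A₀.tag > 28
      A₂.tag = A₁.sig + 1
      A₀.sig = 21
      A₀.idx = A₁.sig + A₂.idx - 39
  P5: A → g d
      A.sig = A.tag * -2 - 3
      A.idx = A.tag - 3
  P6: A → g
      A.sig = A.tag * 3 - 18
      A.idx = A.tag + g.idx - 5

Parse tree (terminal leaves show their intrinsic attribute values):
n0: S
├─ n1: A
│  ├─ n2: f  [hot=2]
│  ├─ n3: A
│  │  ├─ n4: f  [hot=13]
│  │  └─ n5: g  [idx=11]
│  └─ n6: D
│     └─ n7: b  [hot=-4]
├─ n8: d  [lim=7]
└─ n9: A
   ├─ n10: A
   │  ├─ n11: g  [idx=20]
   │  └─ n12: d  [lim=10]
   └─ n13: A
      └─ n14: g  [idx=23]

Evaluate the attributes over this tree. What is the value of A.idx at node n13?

1. n1.wid = false  [false]
2. n1.tag = -3  [-3]
3. n2.hot = 2  [terminal]
4. n3.wid = true  [A₀.wid == false]
5. n3.tag = 8  [A₀.tag + 11]
6. n4.hot = 13  [terminal]
7. n5.idx = 11  [terminal]
8. n3.sig = -7  [f.hot - 20]
9. n3.idx = 14  [g.idx * -2 + 36]
10. n6.fin = 0  [f.hot * -2 + 4]
11. n7.hot = -4  [terminal]
12. n6.mk = 16  [b.hot + 20]
13. n6.sig = 29  [b.hot + 33]
14. n1.sig = 25  [A₁.idx + 11]
15. n1.idx = -6  [D.mk + f.hot - 24]
16. n8.lim = 7  [terminal]
17. n9.wid = true  [true]
18. n9.tag = 29  [A₀.sig + d.lim - 3]
19. n10.wid = true  [A₀.tag > 28]
20. n10.tag = -5  [A₀.tag - 34]
21. n11.idx = 20  [terminal]
22. n12.lim = 10  [terminal]
23. n10.sig = 7  [A.tag * -2 - 3]
24. n10.idx = -8  [A.tag - 3]
25. n13.wid = true  [A₀.tag > 28]
26. n13.tag = 8  [A₁.sig + 1]
27. n14.idx = 23  [terminal]
28. n13.sig = 6  [A.tag * 3 - 18]
29. n13.idx = 26  [A.tag + g.idx - 5]
30. n9.sig = 21  [21]
31. n9.idx = -6  [A₁.sig + A₂.idx - 39]
32. n0.cnt = 8  [A₀.idx * -2 - 4]
33. n0.fin = 6  [d.lim + A₀.idx + 5]
34. n0.pre = false  [A₁.idx > -6]

26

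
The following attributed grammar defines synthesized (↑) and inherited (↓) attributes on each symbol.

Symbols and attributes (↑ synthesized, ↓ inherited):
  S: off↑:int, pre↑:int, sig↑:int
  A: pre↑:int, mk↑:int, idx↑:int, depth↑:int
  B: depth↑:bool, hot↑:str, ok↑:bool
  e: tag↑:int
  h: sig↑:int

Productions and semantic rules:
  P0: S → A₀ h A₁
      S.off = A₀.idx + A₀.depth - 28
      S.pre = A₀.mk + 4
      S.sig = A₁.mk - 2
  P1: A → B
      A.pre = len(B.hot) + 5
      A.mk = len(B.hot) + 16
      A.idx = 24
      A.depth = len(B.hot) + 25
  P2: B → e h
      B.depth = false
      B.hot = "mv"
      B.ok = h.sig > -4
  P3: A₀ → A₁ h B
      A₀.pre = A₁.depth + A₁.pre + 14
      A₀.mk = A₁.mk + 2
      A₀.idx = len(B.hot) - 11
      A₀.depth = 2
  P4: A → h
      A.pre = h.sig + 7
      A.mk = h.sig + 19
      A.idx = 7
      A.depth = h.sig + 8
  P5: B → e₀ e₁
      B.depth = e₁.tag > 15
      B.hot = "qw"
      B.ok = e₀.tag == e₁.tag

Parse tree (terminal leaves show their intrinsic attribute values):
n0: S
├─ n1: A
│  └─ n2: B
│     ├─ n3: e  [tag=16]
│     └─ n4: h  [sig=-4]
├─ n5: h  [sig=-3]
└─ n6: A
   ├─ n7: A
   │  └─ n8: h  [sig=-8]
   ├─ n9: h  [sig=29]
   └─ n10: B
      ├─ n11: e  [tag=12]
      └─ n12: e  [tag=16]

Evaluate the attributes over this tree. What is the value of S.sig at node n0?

1. n3.tag = 16  [terminal]
2. n4.sig = -4  [terminal]
3. n2.depth = false  [false]
4. n2.hot = "mv"  ["mv"]
5. n2.ok = false  [h.sig > -4]
6. n1.pre = 7  [len(B.hot) + 5]
7. n1.mk = 18  [len(B.hot) + 16]
8. n1.idx = 24  [24]
9. n1.depth = 27  [len(B.hot) + 25]
10. n5.sig = -3  [terminal]
11. n8.sig = -8  [terminal]
12. n7.pre = -1  [h.sig + 7]
13. n7.mk = 11  [h.sig + 19]
14. n7.idx = 7  [7]
15. n7.depth = 0  [h.sig + 8]
16. n9.sig = 29  [terminal]
17. n11.tag = 12  [terminal]
18. n12.tag = 16  [terminal]
19. n10.depth = true  [e₁.tag > 15]
20. n10.hot = "qw"  ["qw"]
21. n10.ok = false  [e₀.tag == e₁.tag]
22. n6.pre = 13  [A₁.depth + A₁.pre + 14]
23. n6.mk = 13  [A₁.mk + 2]
24. n6.idx = -9  [len(B.hot) - 11]
25. n6.depth = 2  [2]
26. n0.off = 23  [A₀.idx + A₀.depth - 28]
27. n0.pre = 22  [A₀.mk + 4]
28. n0.sig = 11  [A₁.mk - 2]

11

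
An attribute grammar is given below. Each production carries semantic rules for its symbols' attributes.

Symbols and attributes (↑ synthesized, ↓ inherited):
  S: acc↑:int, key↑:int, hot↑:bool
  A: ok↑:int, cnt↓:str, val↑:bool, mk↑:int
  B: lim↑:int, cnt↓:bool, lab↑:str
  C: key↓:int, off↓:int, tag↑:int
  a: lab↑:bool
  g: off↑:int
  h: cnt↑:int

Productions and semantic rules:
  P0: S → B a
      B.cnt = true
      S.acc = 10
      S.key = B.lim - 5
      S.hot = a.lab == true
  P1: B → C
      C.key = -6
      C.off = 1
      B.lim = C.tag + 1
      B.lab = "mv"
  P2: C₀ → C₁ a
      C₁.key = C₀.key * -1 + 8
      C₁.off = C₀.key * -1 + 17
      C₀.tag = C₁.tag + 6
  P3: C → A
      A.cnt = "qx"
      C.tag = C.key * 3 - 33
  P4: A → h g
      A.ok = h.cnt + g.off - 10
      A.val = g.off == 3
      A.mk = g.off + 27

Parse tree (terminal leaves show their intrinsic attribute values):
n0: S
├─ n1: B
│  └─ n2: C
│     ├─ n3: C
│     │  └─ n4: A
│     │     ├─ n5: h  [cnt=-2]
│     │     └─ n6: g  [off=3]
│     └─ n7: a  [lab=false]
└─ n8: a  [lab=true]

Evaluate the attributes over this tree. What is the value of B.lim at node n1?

1. n1.cnt = true  [true]
2. n2.key = -6  [-6]
3. n2.off = 1  [1]
4. n3.key = 14  [C₀.key * -1 + 8]
5. n3.off = 23  [C₀.key * -1 + 17]
6. n4.cnt = "qx"  ["qx"]
7. n5.cnt = -2  [terminal]
8. n6.off = 3  [terminal]
9. n4.ok = -9  [h.cnt + g.off - 10]
10. n4.val = true  [g.off == 3]
11. n4.mk = 30  [g.off + 27]
12. n3.tag = 9  [C.key * 3 - 33]
13. n7.lab = false  [terminal]
14. n2.tag = 15  [C₁.tag + 6]
15. n1.lim = 16  [C.tag + 1]
16. n1.lab = "mv"  ["mv"]
17. n8.lab = true  [terminal]
18. n0.acc = 10  [10]
19. n0.key = 11  [B.lim - 5]
20. n0.hot = true  [a.lab == true]

16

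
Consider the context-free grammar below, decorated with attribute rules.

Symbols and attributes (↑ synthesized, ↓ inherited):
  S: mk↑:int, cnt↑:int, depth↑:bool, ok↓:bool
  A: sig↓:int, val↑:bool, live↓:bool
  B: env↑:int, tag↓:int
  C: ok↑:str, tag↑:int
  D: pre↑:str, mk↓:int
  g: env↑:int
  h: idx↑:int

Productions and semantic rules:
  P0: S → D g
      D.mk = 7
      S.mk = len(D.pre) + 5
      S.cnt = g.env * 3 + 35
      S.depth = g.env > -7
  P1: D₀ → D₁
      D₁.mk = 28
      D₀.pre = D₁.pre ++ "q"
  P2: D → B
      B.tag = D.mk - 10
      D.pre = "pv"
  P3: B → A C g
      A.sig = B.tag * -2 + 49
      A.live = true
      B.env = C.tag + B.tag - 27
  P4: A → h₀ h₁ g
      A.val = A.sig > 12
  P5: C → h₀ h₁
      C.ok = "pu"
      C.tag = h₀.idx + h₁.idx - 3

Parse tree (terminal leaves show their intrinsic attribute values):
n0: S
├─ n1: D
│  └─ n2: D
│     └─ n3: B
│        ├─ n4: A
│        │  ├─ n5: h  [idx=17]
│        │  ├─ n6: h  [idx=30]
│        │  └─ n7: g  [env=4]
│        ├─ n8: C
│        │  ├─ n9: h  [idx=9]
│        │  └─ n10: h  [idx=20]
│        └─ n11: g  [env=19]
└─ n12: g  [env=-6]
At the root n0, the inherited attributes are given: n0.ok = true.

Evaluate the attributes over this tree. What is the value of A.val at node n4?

1. n0.ok = true  [given at root]
2. n1.mk = 7  [7]
3. n2.mk = 28  [28]
4. n3.tag = 18  [D.mk - 10]
5. n4.sig = 13  [B.tag * -2 + 49]
6. n4.live = true  [true]
7. n5.idx = 17  [terminal]
8. n6.idx = 30  [terminal]
9. n7.env = 4  [terminal]
10. n4.val = true  [A.sig > 12]
11. n9.idx = 9  [terminal]
12. n10.idx = 20  [terminal]
13. n8.ok = "pu"  ["pu"]
14. n8.tag = 26  [h₀.idx + h₁.idx - 3]
15. n11.env = 19  [terminal]
16. n3.env = 17  [C.tag + B.tag - 27]
17. n2.pre = "pv"  ["pv"]
18. n1.pre = "pvq"  [D₁.pre ++ "q"]
19. n12.env = -6  [terminal]
20. n0.mk = 8  [len(D.pre) + 5]
21. n0.cnt = 17  [g.env * 3 + 35]
22. n0.depth = true  [g.env > -7]

true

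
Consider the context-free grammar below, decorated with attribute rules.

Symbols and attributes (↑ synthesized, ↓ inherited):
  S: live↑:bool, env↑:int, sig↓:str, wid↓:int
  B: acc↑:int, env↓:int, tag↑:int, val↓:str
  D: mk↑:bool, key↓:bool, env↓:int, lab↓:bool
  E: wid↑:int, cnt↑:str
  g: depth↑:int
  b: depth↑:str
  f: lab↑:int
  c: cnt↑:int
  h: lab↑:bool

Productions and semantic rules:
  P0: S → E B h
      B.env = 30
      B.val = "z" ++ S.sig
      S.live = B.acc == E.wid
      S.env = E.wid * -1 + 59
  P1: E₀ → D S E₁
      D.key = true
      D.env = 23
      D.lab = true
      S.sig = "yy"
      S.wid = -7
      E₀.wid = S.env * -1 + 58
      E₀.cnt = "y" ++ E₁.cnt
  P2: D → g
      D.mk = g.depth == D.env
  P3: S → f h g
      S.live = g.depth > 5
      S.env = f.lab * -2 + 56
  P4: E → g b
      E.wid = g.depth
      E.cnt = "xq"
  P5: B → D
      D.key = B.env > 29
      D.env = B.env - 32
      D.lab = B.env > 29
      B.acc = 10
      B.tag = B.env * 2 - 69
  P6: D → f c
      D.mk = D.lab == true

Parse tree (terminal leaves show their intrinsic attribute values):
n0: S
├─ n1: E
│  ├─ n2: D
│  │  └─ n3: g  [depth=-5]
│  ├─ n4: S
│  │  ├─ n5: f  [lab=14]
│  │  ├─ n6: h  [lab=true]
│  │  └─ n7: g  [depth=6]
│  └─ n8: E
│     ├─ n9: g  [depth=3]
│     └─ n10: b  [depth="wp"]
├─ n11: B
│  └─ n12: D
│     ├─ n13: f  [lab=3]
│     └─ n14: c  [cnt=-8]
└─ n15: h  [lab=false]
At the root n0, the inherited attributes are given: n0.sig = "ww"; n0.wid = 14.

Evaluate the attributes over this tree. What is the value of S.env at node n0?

29

1. n0.sig = "ww"  [given at root]
2. n0.wid = 14  [given at root]
3. n2.key = true  [true]
4. n2.env = 23  [23]
5. n2.lab = true  [true]
6. n3.depth = -5  [terminal]
7. n2.mk = false  [g.depth == D.env]
8. n4.sig = "yy"  ["yy"]
9. n4.wid = -7  [-7]
10. n5.lab = 14  [terminal]
11. n6.lab = true  [terminal]
12. n7.depth = 6  [terminal]
13. n4.live = true  [g.depth > 5]
14. n4.env = 28  [f.lab * -2 + 56]
15. n9.depth = 3  [terminal]
16. n10.depth = "wp"  [terminal]
17. n8.wid = 3  [g.depth]
18. n8.cnt = "xq"  ["xq"]
19. n1.wid = 30  [S.env * -1 + 58]
20. n1.cnt = "yxq"  ["y" ++ E₁.cnt]
21. n11.env = 30  [30]
22. n11.val = "zww"  ["z" ++ S.sig]
23. n12.key = true  [B.env > 29]
24. n12.env = -2  [B.env - 32]
25. n12.lab = true  [B.env > 29]
26. n13.lab = 3  [terminal]
27. n14.cnt = -8  [terminal]
28. n12.mk = true  [D.lab == true]
29. n11.acc = 10  [10]
30. n11.tag = -9  [B.env * 2 - 69]
31. n15.lab = false  [terminal]
32. n0.live = false  [B.acc == E.wid]
33. n0.env = 29  [E.wid * -1 + 59]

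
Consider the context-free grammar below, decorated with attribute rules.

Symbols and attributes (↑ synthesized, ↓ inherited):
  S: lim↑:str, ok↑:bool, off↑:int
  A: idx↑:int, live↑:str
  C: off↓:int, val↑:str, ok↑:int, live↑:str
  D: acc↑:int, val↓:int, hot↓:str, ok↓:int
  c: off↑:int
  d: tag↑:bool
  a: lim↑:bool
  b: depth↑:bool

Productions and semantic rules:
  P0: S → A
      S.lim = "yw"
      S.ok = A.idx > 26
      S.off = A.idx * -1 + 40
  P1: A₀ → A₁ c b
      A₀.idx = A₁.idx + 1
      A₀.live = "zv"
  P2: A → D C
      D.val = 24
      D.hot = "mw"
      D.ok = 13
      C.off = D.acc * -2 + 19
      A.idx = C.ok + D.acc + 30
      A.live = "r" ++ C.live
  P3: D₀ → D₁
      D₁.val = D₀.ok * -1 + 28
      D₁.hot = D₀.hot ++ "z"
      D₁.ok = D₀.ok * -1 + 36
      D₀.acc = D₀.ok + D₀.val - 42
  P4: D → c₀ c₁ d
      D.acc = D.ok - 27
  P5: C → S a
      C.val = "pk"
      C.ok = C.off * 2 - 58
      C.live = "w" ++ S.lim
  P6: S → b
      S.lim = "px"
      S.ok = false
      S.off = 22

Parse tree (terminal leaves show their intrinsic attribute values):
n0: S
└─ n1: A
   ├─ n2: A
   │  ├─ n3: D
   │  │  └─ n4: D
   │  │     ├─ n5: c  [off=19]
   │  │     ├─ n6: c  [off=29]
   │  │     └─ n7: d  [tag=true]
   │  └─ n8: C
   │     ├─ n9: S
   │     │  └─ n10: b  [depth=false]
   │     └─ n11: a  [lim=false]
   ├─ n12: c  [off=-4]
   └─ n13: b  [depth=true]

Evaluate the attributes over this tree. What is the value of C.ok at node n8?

0

1. n3.val = 24  [24]
2. n3.hot = "mw"  ["mw"]
3. n3.ok = 13  [13]
4. n4.val = 15  [D₀.ok * -1 + 28]
5. n4.hot = "mwz"  [D₀.hot ++ "z"]
6. n4.ok = 23  [D₀.ok * -1 + 36]
7. n5.off = 19  [terminal]
8. n6.off = 29  [terminal]
9. n7.tag = true  [terminal]
10. n4.acc = -4  [D.ok - 27]
11. n3.acc = -5  [D₀.ok + D₀.val - 42]
12. n8.off = 29  [D.acc * -2 + 19]
13. n10.depth = false  [terminal]
14. n9.lim = "px"  ["px"]
15. n9.ok = false  [false]
16. n9.off = 22  [22]
17. n11.lim = false  [terminal]
18. n8.val = "pk"  ["pk"]
19. n8.ok = 0  [C.off * 2 - 58]
20. n8.live = "wpx"  ["w" ++ S.lim]
21. n2.idx = 25  [C.ok + D.acc + 30]
22. n2.live = "rwpx"  ["r" ++ C.live]
23. n12.off = -4  [terminal]
24. n13.depth = true  [terminal]
25. n1.idx = 26  [A₁.idx + 1]
26. n1.live = "zv"  ["zv"]
27. n0.lim = "yw"  ["yw"]
28. n0.ok = false  [A.idx > 26]
29. n0.off = 14  [A.idx * -1 + 40]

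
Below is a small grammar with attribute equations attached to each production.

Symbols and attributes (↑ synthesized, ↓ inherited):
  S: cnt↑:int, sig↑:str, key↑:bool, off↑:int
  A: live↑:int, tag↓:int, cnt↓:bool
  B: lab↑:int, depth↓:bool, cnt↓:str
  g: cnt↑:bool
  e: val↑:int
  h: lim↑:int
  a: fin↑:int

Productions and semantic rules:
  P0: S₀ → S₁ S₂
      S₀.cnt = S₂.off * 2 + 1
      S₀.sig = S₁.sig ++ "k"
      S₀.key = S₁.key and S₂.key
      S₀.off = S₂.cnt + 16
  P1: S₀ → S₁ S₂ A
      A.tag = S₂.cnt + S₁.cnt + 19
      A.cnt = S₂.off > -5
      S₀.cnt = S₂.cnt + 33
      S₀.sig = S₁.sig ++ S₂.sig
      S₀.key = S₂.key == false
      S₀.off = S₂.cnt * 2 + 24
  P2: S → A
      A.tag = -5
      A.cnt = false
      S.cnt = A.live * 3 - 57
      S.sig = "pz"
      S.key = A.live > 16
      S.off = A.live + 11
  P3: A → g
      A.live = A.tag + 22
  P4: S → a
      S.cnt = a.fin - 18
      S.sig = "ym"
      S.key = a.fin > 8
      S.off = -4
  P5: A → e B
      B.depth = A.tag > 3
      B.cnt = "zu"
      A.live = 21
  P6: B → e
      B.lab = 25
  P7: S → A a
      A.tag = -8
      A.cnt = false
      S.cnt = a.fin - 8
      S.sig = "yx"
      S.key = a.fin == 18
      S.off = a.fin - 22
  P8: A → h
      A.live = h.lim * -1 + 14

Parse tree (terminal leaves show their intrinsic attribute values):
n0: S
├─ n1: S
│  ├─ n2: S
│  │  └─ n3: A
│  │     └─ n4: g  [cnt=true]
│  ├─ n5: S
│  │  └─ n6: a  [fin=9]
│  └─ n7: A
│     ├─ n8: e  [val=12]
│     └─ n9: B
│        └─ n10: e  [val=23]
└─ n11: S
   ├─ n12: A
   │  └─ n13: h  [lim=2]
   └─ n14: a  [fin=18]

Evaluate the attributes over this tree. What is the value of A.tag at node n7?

1. n3.tag = -5  [-5]
2. n3.cnt = false  [false]
3. n4.cnt = true  [terminal]
4. n3.live = 17  [A.tag + 22]
5. n2.cnt = -6  [A.live * 3 - 57]
6. n2.sig = "pz"  ["pz"]
7. n2.key = true  [A.live > 16]
8. n2.off = 28  [A.live + 11]
9. n6.fin = 9  [terminal]
10. n5.cnt = -9  [a.fin - 18]
11. n5.sig = "ym"  ["ym"]
12. n5.key = true  [a.fin > 8]
13. n5.off = -4  [-4]
14. n7.tag = 4  [S₂.cnt + S₁.cnt + 19]
15. n7.cnt = true  [S₂.off > -5]
16. n8.val = 12  [terminal]
17. n9.depth = true  [A.tag > 3]
18. n9.cnt = "zu"  ["zu"]
19. n10.val = 23  [terminal]
20. n9.lab = 25  [25]
21. n7.live = 21  [21]
22. n1.cnt = 24  [S₂.cnt + 33]
23. n1.sig = "pzym"  [S₁.sig ++ S₂.sig]
24. n1.key = false  [S₂.key == false]
25. n1.off = 6  [S₂.cnt * 2 + 24]
26. n12.tag = -8  [-8]
27. n12.cnt = false  [false]
28. n13.lim = 2  [terminal]
29. n12.live = 12  [h.lim * -1 + 14]
30. n14.fin = 18  [terminal]
31. n11.cnt = 10  [a.fin - 8]
32. n11.sig = "yx"  ["yx"]
33. n11.key = true  [a.fin == 18]
34. n11.off = -4  [a.fin - 22]
35. n0.cnt = -7  [S₂.off * 2 + 1]
36. n0.sig = "pzymk"  [S₁.sig ++ "k"]
37. n0.key = false  [S₁.key and S₂.key]
38. n0.off = 26  [S₂.cnt + 16]

4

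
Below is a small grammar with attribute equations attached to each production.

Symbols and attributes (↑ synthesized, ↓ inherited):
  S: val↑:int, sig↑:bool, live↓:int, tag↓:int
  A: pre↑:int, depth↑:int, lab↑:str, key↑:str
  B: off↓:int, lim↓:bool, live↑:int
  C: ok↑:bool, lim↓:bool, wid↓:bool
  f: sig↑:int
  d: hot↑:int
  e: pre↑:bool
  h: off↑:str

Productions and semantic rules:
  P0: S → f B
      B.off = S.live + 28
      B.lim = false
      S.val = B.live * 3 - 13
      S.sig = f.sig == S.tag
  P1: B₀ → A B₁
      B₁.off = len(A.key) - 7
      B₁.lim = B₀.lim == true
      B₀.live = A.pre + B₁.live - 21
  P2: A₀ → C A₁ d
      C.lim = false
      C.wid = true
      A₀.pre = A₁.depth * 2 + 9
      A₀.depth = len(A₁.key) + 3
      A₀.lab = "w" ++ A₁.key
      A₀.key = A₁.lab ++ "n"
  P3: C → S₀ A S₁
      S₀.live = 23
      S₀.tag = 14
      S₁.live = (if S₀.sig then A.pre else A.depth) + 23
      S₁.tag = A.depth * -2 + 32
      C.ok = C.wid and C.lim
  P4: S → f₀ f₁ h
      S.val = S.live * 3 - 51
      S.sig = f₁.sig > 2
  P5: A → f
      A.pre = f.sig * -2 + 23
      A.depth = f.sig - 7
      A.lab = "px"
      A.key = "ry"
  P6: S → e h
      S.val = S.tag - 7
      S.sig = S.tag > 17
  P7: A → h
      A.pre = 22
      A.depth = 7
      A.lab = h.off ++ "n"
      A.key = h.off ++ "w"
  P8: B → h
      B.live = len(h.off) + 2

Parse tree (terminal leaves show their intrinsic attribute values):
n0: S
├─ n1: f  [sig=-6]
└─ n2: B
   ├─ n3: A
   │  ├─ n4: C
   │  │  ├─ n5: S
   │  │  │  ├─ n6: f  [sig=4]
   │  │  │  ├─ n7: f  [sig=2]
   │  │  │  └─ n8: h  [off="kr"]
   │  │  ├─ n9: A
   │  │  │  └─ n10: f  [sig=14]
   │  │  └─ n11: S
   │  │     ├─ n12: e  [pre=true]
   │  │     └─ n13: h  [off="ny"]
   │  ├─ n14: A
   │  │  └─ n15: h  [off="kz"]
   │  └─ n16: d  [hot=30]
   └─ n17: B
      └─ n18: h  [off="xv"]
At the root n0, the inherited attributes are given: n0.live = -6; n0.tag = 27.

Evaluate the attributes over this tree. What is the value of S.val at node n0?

5

1. n0.live = -6  [given at root]
2. n0.tag = 27  [given at root]
3. n1.sig = -6  [terminal]
4. n2.off = 22  [S.live + 28]
5. n2.lim = false  [false]
6. n4.lim = false  [false]
7. n4.wid = true  [true]
8. n5.live = 23  [23]
9. n5.tag = 14  [14]
10. n6.sig = 4  [terminal]
11. n7.sig = 2  [terminal]
12. n8.off = "kr"  [terminal]
13. n5.val = 18  [S.live * 3 - 51]
14. n5.sig = false  [f₁.sig > 2]
15. n10.sig = 14  [terminal]
16. n9.pre = -5  [f.sig * -2 + 23]
17. n9.depth = 7  [f.sig - 7]
18. n9.lab = "px"  ["px"]
19. n9.key = "ry"  ["ry"]
20. n11.live = 30  [(if S₀.sig then A.pre else A.depth) + 23]
21. n11.tag = 18  [A.depth * -2 + 32]
22. n12.pre = true  [terminal]
23. n13.off = "ny"  [terminal]
24. n11.val = 11  [S.tag - 7]
25. n11.sig = true  [S.tag > 17]
26. n4.ok = false  [C.wid and C.lim]
27. n15.off = "kz"  [terminal]
28. n14.pre = 22  [22]
29. n14.depth = 7  [7]
30. n14.lab = "kzn"  [h.off ++ "n"]
31. n14.key = "kzw"  [h.off ++ "w"]
32. n16.hot = 30  [terminal]
33. n3.pre = 23  [A₁.depth * 2 + 9]
34. n3.depth = 6  [len(A₁.key) + 3]
35. n3.lab = "wkzw"  ["w" ++ A₁.key]
36. n3.key = "kznn"  [A₁.lab ++ "n"]
37. n17.off = -3  [len(A.key) - 7]
38. n17.lim = false  [B₀.lim == true]
39. n18.off = "xv"  [terminal]
40. n17.live = 4  [len(h.off) + 2]
41. n2.live = 6  [A.pre + B₁.live - 21]
42. n0.val = 5  [B.live * 3 - 13]
43. n0.sig = false  [f.sig == S.tag]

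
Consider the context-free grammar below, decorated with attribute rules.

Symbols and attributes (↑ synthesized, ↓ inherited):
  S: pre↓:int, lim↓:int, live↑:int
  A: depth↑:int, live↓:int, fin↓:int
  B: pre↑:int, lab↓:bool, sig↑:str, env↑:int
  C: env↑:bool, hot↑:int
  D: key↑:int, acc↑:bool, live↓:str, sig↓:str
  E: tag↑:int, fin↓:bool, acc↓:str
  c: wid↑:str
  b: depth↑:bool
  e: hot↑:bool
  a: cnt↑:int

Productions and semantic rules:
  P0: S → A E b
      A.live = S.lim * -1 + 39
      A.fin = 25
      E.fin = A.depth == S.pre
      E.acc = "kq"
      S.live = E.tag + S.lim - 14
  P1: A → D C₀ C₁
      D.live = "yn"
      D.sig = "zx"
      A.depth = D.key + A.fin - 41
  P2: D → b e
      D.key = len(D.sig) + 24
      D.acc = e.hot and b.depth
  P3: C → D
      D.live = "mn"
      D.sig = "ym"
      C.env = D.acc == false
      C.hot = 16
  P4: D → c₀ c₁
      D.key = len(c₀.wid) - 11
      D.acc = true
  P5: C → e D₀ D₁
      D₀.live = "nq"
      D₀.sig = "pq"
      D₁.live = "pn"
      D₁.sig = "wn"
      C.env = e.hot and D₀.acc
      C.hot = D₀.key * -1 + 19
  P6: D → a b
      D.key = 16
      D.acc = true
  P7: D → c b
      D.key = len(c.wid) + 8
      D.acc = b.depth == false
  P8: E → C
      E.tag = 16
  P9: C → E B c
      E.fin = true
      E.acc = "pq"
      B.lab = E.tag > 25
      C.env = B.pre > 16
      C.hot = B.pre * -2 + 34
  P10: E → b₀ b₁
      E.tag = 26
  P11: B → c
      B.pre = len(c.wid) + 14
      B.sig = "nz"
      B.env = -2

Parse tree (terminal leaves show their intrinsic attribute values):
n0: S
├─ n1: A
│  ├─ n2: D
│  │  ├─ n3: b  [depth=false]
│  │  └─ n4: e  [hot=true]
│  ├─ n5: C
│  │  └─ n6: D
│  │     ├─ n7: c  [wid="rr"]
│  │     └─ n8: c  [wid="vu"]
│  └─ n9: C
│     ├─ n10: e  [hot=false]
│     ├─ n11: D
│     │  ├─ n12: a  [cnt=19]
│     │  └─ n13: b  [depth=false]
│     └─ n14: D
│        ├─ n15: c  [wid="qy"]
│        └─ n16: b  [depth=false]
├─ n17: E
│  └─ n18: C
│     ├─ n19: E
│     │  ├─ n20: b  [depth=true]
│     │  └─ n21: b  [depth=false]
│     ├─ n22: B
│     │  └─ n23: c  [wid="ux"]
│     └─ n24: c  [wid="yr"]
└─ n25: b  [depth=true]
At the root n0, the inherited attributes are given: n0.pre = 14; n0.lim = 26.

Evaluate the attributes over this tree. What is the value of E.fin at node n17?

1. n0.pre = 14  [given at root]
2. n0.lim = 26  [given at root]
3. n1.live = 13  [S.lim * -1 + 39]
4. n1.fin = 25  [25]
5. n2.live = "yn"  ["yn"]
6. n2.sig = "zx"  ["zx"]
7. n3.depth = false  [terminal]
8. n4.hot = true  [terminal]
9. n2.key = 26  [len(D.sig) + 24]
10. n2.acc = false  [e.hot and b.depth]
11. n6.live = "mn"  ["mn"]
12. n6.sig = "ym"  ["ym"]
13. n7.wid = "rr"  [terminal]
14. n8.wid = "vu"  [terminal]
15. n6.key = -9  [len(c₀.wid) - 11]
16. n6.acc = true  [true]
17. n5.env = false  [D.acc == false]
18. n5.hot = 16  [16]
19. n10.hot = false  [terminal]
20. n11.live = "nq"  ["nq"]
21. n11.sig = "pq"  ["pq"]
22. n12.cnt = 19  [terminal]
23. n13.depth = false  [terminal]
24. n11.key = 16  [16]
25. n11.acc = true  [true]
26. n14.live = "pn"  ["pn"]
27. n14.sig = "wn"  ["wn"]
28. n15.wid = "qy"  [terminal]
29. n16.depth = false  [terminal]
30. n14.key = 10  [len(c.wid) + 8]
31. n14.acc = true  [b.depth == false]
32. n9.env = false  [e.hot and D₀.acc]
33. n9.hot = 3  [D₀.key * -1 + 19]
34. n1.depth = 10  [D.key + A.fin - 41]
35. n17.fin = false  [A.depth == S.pre]
36. n17.acc = "kq"  ["kq"]
37. n19.fin = true  [true]
38. n19.acc = "pq"  ["pq"]
39. n20.depth = true  [terminal]
40. n21.depth = false  [terminal]
41. n19.tag = 26  [26]
42. n22.lab = true  [E.tag > 25]
43. n23.wid = "ux"  [terminal]
44. n22.pre = 16  [len(c.wid) + 14]
45. n22.sig = "nz"  ["nz"]
46. n22.env = -2  [-2]
47. n24.wid = "yr"  [terminal]
48. n18.env = false  [B.pre > 16]
49. n18.hot = 2  [B.pre * -2 + 34]
50. n17.tag = 16  [16]
51. n25.depth = true  [terminal]
52. n0.live = 28  [E.tag + S.lim - 14]

false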